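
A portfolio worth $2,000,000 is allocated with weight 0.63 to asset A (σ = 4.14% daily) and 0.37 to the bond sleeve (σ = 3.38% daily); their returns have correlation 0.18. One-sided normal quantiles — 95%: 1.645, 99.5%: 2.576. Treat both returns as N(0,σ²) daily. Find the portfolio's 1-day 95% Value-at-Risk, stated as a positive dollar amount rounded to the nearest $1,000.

$102,000

σ_p² = 0.63²·4.14² + 0.37²·3.38² + 2·0.18·0.63·0.37·4.14·3.38 = 9.5410 (%²).
σ_p = √9.5410 = 3.089%.
VaR = 1.645 × 3.089% = 5.081%; on $2,000,000 that is $101,620.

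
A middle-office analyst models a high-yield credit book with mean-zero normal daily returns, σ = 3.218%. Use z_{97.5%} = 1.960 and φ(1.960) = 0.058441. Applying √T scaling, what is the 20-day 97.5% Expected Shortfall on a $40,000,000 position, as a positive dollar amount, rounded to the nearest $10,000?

σ_{20d} = 3.218% × √20 = 14.391%.
ES multiplier = φ(z)/(1−α) = 0.058441/0.025 = 2.338.
ES = 14.391% × 2.338 = 33.646%; on $40,000,000: $13,458,400.

$13,460,000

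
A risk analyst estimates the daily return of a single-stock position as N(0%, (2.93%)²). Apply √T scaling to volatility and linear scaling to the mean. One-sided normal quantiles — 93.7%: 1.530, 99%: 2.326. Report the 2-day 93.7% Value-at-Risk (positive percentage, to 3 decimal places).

σ_{2d} = 2.93% × √2 = 4.144%.
VaR = 1.530 × 4.144% = 6.340%.

6.340%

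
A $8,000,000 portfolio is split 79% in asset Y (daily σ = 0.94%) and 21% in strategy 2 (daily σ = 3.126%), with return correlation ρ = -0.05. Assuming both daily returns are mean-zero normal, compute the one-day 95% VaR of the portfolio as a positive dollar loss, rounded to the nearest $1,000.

$127,000

σ_p² = 0.79²·0.94² + 0.21²·3.126² + 2·-0.05·0.79·0.21·0.94·3.126 = 0.9336 (%²).
σ_p = √0.9336 = 0.966%.
At 95%, z = 1.645.
VaR = 1.645 × 0.966% = 1.589%; on $8,000,000 that is $127,120.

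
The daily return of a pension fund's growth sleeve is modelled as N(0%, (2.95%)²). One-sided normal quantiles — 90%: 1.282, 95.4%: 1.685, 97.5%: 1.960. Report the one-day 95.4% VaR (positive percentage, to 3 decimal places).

VaR = z·σ = 1.685 × 2.95% = 4.971%.

4.971%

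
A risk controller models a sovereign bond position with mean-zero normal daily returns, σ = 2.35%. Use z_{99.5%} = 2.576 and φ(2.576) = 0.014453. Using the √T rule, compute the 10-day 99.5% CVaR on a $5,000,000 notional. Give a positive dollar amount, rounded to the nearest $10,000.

σ_{10d} = 2.35% × √10 = 7.431%.
ES multiplier = φ(z)/(1−α) = 0.014453/0.005 = 2.891.
ES = 7.431% × 2.891 = 21.483%; on $5,000,000: $1,074,150.

$1,070,000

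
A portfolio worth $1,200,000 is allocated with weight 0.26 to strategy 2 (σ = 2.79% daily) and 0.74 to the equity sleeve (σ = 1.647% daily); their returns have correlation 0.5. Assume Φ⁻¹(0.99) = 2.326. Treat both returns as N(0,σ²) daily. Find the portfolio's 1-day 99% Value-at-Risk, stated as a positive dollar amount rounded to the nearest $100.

σ_p² = 0.26²·2.79² + 0.74²·1.647² + 2·0.5·0.26·0.74·2.79·1.647 = 2.8957 (%²).
σ_p = √2.8957 = 1.702%.
VaR = 2.326 × 1.702% = 3.959%; on $1,200,000 that is $47,508.

$47,500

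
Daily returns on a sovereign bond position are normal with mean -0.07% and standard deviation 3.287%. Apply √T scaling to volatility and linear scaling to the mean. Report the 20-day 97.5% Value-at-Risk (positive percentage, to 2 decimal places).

At 97.5%, z = 1.960.
σ_{20d} = 3.287% × √20 = 14.700%; μ_{20d} = 20 × -0.07% = -1.400%.
VaR = −(-1.400%) + 1.960 × 14.700% = 30.212%.

30.21%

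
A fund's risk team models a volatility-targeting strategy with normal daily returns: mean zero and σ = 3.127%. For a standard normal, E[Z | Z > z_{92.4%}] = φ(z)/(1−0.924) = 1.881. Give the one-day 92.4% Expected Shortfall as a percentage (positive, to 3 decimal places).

ES = 3.127% × 1.881 = 5.882%.

5.882%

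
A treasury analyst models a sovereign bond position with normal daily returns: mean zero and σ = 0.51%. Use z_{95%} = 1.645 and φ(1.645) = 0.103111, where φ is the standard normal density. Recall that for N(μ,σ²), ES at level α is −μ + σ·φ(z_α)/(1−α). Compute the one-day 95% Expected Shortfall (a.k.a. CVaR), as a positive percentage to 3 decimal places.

Tail multiplier: φ(z)/(1−α) = 0.103111 / 0.05 = 2.062.
ES = 0.51% × 2.062 = 1.052%.

1.052%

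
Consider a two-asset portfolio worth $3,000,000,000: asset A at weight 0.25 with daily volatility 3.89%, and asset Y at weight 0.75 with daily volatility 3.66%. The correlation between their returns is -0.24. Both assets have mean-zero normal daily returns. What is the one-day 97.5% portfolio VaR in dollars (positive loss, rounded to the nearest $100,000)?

σ_p² = 0.25²·3.89² + 0.75²·3.66² + 2·-0.24·0.25·0.75·3.89·3.66 = 7.1994 (%²).
σ_p = √7.1994 = 2.683%.
At 97.5%, z = 1.960.
VaR = 1.960 × 2.683% = 5.259%; on $3,000,000,000 that is $157,770,000.

$157,800,000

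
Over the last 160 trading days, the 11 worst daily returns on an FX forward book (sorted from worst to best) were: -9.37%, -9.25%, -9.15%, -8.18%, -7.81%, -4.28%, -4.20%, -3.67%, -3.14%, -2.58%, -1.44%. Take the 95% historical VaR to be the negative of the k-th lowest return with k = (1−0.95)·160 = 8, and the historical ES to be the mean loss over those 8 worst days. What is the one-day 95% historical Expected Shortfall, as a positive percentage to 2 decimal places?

The 8 worst returns sum to -55.91%.
ES = −(-55.91%) / 8 = 6.98875% ≈ 6.99%.

6.99%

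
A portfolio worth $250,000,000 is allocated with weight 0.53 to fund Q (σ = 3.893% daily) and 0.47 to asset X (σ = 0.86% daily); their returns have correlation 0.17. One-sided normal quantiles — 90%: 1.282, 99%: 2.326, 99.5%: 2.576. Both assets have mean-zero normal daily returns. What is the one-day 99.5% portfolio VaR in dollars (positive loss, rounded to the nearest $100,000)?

$14,000,000

σ_p² = 0.53²·3.893² + 0.47²·0.86² + 2·0.17·0.53·0.47·3.893·0.86 = 4.7041 (%²).
σ_p = √4.7041 = 2.169%.
VaR = 2.576 × 2.169% = 5.587%; on $250,000,000 that is $13,967,500.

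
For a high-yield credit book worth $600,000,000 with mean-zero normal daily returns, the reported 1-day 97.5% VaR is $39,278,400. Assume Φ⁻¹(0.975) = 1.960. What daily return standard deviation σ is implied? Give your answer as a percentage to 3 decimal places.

3.340%

VaR as a fraction: $39,278,400 / $600,000,000 = 6.546%.
σ = VaR / z = 6.546% / 1.960 = 3.340%.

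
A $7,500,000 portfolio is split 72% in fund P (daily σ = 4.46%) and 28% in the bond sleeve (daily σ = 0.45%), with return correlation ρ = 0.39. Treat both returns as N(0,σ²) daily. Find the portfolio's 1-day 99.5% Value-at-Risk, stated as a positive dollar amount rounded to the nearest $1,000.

σ_p² = 0.72²·4.46² + 0.28²·0.45² + 2·0.39·0.72·0.28·4.46·0.45 = 10.6433 (%²).
σ_p = √10.6433 = 3.262%.
At 99.5%, z = 2.576.
VaR = 2.576 × 3.262% = 8.403%; on $7,500,000 that is $630,225.

$630,000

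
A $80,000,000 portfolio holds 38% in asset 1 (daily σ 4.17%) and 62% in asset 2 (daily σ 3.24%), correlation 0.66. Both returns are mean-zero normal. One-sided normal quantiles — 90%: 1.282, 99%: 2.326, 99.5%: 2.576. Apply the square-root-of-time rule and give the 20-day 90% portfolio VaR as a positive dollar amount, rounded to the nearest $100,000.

σ_p = √(0.38²·4.17² + 0.62²·3.24² + 2·0.66·0.38·0.62·4.17·3.24) = 3.278%.
σ_{20d} = 3.278% × √20 = 14.660%.
VaR = 1.282 × 14.660% = 18.794%; on $80,000,000 that is $15,035,200.

$15,000,000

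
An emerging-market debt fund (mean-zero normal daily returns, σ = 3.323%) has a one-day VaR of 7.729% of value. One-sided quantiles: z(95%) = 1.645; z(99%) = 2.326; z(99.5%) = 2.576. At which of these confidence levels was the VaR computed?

Implied z = VaR/σ = 7.729 / 3.323 = 2.326.
This matches z(99%) = 2.326.

99%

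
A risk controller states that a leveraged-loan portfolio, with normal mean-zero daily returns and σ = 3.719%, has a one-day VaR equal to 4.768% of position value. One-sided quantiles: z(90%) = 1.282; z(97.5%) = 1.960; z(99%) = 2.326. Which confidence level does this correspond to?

90%

Implied z = VaR/σ = 4.768 / 3.719 = 1.282.
This matches z(90%) = 1.282.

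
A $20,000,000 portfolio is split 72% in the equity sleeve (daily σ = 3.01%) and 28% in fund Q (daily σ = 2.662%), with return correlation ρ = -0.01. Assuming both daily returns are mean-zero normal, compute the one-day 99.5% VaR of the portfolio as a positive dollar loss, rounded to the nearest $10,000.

σ_p² = 0.72²·3.01² + 0.28²·2.662² + 2·-0.01·0.72·0.28·3.01·2.662 = 5.2200 (%²).
σ_p = √5.2200 = 2.285%.
At 99.5%, z = 2.576.
VaR = 2.576 × 2.285% = 5.886%; on $20,000,000 that is $1,177,200.

$1,180,000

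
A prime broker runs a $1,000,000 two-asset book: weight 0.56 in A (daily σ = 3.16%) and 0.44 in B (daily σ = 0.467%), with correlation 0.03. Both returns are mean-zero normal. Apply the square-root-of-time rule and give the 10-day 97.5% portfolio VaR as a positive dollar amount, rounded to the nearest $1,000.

σ_p = √(0.56²·3.16² + 0.44²·0.467² + 2·0.03·0.56·0.44·3.16·0.467) = 1.788%.
σ_{10d} = 1.788% × √10 = 5.654%.
z(97.5%) = 1.960.
VaR = 1.960 × 5.654% = 11.082%; on $1,000,000 that is $110,820.

$111,000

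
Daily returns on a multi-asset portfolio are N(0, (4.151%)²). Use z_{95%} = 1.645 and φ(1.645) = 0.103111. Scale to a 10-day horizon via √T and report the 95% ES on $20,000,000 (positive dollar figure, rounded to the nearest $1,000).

σ_{10d} = 4.151% × √10 = 13.127%.
ES multiplier = φ(z)/(1−α) = 0.103111/0.05 = 2.062.
ES = 13.127% × 2.062 = 27.068%; on $20,000,000: $5,413,600.

$5,414,000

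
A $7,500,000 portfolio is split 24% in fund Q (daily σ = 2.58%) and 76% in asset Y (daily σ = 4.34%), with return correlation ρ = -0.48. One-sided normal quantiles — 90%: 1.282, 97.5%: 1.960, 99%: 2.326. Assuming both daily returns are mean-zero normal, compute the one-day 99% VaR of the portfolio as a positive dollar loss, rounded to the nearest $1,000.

σ_p² = 0.24²·2.58² + 0.76²·4.34² + 2·-0.48·0.24·0.76·2.58·4.34 = 9.3022 (%²).
σ_p = √9.3022 = 3.050%.
VaR = 2.326 × 3.050% = 7.094%; on $7,500,000 that is $532,050.

$532,000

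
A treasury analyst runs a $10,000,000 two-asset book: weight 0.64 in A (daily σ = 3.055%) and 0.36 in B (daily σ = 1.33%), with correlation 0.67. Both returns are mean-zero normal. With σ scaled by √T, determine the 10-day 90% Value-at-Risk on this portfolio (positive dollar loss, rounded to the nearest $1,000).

$934,000

σ_p = √(0.64²·3.055² + 0.36²·1.33² + 2·0.67·0.64·0.36·3.055·1.33) = 2.304%.
σ_{10d} = 2.304% × √10 = 7.286%.
z(90%) = 1.282.
VaR = 1.282 × 7.286% = 9.341%; on $10,000,000 that is $934,100.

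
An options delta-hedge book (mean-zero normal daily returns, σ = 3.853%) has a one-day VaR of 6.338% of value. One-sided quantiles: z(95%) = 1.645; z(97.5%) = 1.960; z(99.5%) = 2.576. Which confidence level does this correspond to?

Implied z = VaR/σ = 6.338 / 3.853 = 1.645.
This matches z(95%) = 1.645.

95%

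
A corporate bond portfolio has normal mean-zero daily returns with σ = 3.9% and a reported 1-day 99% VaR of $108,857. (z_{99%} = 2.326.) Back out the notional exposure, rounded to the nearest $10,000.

$1,200,000

VaR as a fraction of value: z·σ = 2.326 × 3.9% = 9.0714%.
Position = $108,857 / 0.090714 = $1,200,002.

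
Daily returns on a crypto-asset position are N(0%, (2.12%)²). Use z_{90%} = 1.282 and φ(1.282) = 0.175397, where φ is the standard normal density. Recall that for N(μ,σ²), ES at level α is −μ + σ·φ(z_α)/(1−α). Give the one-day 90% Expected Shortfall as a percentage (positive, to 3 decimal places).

Tail multiplier: φ(z)/(1−α) = 0.175397 / 0.1 = 1.754.
ES = 2.12% × 1.754 = 3.718%.

3.718%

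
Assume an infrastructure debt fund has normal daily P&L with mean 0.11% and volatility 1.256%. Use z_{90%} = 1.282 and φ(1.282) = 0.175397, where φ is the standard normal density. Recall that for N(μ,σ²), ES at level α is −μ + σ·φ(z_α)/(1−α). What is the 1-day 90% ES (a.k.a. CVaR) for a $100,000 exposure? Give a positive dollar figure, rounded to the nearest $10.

Tail multiplier: φ(z)/(1−α) = 0.175397 / 0.1 = 1.754.
ES = −(0.11%) + 1.256% × 1.754 = 2.093%.
On $100,000: 0.02093 × $100,000 = $2,093.

$2,090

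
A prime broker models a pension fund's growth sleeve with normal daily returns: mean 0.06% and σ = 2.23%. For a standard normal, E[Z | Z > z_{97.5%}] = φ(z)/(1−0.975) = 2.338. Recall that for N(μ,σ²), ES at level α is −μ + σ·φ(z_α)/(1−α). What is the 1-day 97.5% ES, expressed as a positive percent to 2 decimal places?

5.15%

ES = −(0.06%) + 2.23% × 2.338 = 5.154%.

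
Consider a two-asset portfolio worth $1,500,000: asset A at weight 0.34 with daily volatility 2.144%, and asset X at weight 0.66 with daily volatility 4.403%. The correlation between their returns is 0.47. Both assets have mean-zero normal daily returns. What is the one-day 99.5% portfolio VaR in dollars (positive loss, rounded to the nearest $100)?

$128,000

σ_p² = 0.34²·2.144² + 0.66²·4.403² + 2·0.47·0.34·0.66·2.144·4.403 = 10.9673 (%²).
σ_p = √10.9673 = 3.312%.
At 99.5%, z = 2.576.
VaR = 2.576 × 3.312% = 8.532%; on $1,500,000 that is $127,980.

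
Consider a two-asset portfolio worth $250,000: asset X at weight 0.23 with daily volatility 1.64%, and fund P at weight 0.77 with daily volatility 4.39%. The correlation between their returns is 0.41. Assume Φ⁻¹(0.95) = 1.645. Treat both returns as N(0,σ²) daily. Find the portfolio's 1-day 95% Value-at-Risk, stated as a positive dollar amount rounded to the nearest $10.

$14,610

σ_p² = 0.23²·1.64² + 0.77²·4.39² + 2·0.41·0.23·0.77·1.64·4.39 = 12.6142 (%²).
σ_p = √12.6142 = 3.552%.
VaR = 1.645 × 3.552% = 5.843%; on $250,000 that is $14,608.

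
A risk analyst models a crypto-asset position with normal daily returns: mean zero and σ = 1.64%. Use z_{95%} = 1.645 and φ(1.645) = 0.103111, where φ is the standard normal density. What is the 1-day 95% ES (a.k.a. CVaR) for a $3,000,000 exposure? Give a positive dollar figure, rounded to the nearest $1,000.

Tail multiplier: φ(z)/(1−α) = 0.103111 / 0.05 = 2.062.
ES = 1.64% × 2.062 = 3.382%.
On $3,000,000: 0.03382 × $3,000,000 = $101,460.

$101,000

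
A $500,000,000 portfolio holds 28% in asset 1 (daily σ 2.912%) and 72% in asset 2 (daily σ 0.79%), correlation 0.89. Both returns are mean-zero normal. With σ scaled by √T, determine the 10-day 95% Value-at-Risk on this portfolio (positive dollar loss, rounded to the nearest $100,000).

$35,000,000

σ_p = √(0.28²·2.912² + 0.72²·0.79² + 2·0.89·0.28·0.72·2.912·0.79) = 1.347%.
σ_{10d} = 1.347% × √10 = 4.260%.
z(95%) = 1.645.
VaR = 1.645 × 4.260% = 7.008%; on $500,000,000 that is $35,040,000.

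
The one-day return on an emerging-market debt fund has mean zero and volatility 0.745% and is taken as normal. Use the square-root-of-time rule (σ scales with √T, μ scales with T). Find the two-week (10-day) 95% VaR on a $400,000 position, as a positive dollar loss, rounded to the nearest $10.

At 95%, z = 1.645.
σ_{10d} = 0.745% × √10 = 2.356%.
VaR = 1.645 × 2.356% = 3.876%.
On $400,000: 0.03876 × $400,000 = $15,504.

$15,500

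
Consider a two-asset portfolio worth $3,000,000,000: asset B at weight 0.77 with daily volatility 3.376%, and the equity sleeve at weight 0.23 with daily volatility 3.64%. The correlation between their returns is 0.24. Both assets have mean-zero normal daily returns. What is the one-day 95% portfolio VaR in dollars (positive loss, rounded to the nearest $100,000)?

σ_p² = 0.77²·3.376² + 0.23²·3.64² + 2·0.24·0.77·0.23·3.376·3.64 = 8.5030 (%²).
σ_p = √8.5030 = 2.916%.
At 95%, z = 1.645.
VaR = 1.645 × 2.916% = 4.797%; on $3,000,000,000 that is $143,910,000.

$143,900,000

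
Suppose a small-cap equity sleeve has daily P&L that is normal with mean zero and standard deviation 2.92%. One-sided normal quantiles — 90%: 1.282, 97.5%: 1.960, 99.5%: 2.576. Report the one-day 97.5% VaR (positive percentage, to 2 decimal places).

5.72%

VaR = z·σ = 1.960 × 2.92% = 5.723%.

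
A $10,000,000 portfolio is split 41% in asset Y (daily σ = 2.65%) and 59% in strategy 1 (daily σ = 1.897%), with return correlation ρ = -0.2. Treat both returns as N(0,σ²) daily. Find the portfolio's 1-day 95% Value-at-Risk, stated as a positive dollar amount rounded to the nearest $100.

σ_p² = 0.41²·2.65² + 0.59²·1.897² + 2·-0.2·0.41·0.59·2.65·1.897 = 1.9467 (%²).
σ_p = √1.9467 = 1.395%.
At 95%, z = 1.645.
VaR = 1.645 × 1.395% = 2.295%; on $10,000,000 that is $229,500.

$229,500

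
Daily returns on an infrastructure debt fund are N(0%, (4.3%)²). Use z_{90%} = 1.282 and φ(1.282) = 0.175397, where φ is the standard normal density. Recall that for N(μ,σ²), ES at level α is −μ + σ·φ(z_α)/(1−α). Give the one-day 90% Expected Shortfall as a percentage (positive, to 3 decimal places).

7.542%

Tail multiplier: φ(z)/(1−α) = 0.175397 / 0.1 = 1.754.
ES = 4.3% × 1.754 = 7.542%.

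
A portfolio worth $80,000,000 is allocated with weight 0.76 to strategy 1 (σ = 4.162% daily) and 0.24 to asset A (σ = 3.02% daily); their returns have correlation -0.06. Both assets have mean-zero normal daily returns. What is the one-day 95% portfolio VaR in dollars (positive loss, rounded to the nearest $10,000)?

σ_p² = 0.76²·4.162² + 0.24²·3.02² + 2·-0.06·0.76·0.24·4.162·3.02 = 10.2555 (%²).
σ_p = √10.2555 = 3.202%.
At 95%, z = 1.645.
VaR = 1.645 × 3.202% = 5.267%; on $80,000,000 that is $4,213,600.

$4,210,000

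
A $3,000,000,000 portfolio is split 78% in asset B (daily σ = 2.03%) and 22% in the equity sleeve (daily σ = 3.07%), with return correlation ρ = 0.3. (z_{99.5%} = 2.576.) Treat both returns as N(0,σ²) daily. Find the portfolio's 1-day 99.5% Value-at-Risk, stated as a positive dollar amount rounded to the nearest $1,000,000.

$147,000,000

σ_p² = 0.78²·2.03² + 0.22²·3.07² + 2·0.3·0.78·0.22·2.03·3.07 = 3.6050 (%²).
σ_p = √3.6050 = 1.899%.
VaR = 2.576 × 1.899% = 4.892%; on $3,000,000,000 that is $146,760,000.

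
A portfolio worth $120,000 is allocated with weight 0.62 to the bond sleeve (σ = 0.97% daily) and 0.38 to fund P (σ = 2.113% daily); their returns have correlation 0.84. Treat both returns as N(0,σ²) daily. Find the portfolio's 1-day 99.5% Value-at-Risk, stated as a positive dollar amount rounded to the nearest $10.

σ_p² = 0.62²·0.97² + 0.38²·2.113² + 2·0.84·0.62·0.38·0.97·2.113 = 1.8176 (%²).
σ_p = √1.8176 = 1.348%.
At 99.5%, z = 2.576.
VaR = 2.576 × 1.348% = 3.472%; on $120,000 that is $4,166.

$4,170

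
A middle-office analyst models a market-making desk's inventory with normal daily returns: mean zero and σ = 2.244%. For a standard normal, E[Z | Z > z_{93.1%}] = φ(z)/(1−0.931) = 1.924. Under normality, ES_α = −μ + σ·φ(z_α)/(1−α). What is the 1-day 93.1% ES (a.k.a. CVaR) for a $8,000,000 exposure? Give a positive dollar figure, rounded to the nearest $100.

$345,400

ES = 2.244% × 1.924 = 4.317%.
On $8,000,000: 0.04317 × $8,000,000 = $345,360.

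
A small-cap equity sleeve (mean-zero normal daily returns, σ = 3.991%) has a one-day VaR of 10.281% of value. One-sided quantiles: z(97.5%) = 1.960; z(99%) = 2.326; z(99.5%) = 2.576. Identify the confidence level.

Implied z = VaR/σ = 10.281 / 3.991 = 2.576.
This matches z(99.5%) = 2.576.

99.5%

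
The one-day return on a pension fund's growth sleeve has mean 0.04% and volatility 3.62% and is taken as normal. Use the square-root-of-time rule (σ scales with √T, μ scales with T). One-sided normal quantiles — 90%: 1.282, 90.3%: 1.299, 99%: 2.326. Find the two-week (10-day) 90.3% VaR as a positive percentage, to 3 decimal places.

σ_{10d} = 3.62% × √10 = 11.447%; μ_{10d} = 10 × 0.04% = 0.400%.
VaR = −(0.400%) + 1.299 × 11.447% = 14.470%.

14.470%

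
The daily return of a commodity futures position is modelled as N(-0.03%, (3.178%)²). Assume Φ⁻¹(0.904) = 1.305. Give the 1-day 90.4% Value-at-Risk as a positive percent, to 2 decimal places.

VaR = −μ + z·σ = −(-0.03%) + 1.305 × 3.178% = 4.177%.

4.18%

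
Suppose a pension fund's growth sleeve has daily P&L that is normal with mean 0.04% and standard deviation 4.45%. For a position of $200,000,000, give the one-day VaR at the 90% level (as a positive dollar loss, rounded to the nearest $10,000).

At 90% one-sided, z = 1.282.
VaR = −μ + z·σ = −(0.04%) + 1.282 × 4.45% = 5.665%.
On $200,000,000: 0.05665 × $200,000,000 = $11,330,000.

$11,330,000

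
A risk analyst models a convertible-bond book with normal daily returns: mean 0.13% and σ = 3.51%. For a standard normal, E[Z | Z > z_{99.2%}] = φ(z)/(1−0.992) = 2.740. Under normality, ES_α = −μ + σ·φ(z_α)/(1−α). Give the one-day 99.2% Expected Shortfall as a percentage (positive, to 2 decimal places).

ES = −(0.13%) + 3.51% × 2.740 = 9.487%.

9.49%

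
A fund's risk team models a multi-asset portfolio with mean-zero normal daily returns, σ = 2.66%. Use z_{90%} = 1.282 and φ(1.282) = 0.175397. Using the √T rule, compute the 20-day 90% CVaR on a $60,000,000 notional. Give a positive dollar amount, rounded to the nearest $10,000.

σ_{20d} = 2.66% × √20 = 11.896%.
ES multiplier = φ(z)/(1−α) = 0.175397/0.1 = 1.754.
ES = 11.896% × 1.754 = 20.866%; on $60,000,000: $12,519,600.

$12,520,000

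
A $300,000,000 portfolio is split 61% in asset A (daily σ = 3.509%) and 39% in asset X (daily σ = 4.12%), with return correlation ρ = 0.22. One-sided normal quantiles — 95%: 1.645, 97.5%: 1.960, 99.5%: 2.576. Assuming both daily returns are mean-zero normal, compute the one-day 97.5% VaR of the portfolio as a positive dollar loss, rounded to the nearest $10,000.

$17,320,000

σ_p² = 0.61²·3.509² + 0.39²·4.12² + 2·0.22·0.61·0.39·3.509·4.12 = 8.6768 (%²).
σ_p = √8.6768 = 2.946%.
VaR = 1.960 × 2.946% = 5.774%; on $300,000,000 that is $17,322,000.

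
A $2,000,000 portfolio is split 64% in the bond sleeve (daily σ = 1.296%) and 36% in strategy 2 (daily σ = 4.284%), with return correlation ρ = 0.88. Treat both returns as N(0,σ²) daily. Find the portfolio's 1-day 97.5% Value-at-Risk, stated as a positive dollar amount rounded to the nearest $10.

σ_p² = 0.64²·1.296² + 0.36²·4.284² + 2·0.88·0.64·0.36·1.296·4.284 = 5.3179 (%²).
σ_p = √5.3179 = 2.306%.
At 97.5%, z = 1.960.
VaR = 1.960 × 2.306% = 4.520%; on $2,000,000 that is $90,400.

$90,400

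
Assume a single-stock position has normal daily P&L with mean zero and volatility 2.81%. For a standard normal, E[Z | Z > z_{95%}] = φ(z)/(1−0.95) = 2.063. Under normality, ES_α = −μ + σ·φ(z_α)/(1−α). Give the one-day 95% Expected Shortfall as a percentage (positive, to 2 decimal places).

5.80%

ES = 2.81% × 2.063 = 5.797%.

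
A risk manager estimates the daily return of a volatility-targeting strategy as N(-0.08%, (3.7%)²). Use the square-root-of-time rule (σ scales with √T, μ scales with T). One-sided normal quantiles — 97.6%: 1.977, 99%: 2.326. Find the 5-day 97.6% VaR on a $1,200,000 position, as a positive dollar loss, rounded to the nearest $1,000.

σ_{5d} = 3.7% × √5 = 8.273%; μ_{5d} = 5 × -0.08% = -0.400%.
VaR = −(-0.400%) + 1.977 × 8.273% = 16.756%.
On $1,200,000: 0.16756 × $1,200,000 = $201,072.

$201,000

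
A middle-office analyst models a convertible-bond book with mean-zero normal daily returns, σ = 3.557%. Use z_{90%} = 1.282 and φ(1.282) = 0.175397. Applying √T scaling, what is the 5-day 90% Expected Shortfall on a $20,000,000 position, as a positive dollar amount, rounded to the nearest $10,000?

σ_{5d} = 3.557% × √5 = 7.954%.
ES multiplier = φ(z)/(1−α) = 0.175397/0.1 = 1.754.
ES = 7.954% × 1.754 = 13.951%; on $20,000,000: $2,790,200.

$2,790,000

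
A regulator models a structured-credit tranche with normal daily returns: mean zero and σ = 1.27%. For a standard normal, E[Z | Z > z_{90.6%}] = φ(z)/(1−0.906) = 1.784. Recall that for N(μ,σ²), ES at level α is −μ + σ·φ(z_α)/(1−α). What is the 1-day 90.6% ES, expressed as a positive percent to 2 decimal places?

ES = 1.27% × 1.784 = 2.266%.

2.27%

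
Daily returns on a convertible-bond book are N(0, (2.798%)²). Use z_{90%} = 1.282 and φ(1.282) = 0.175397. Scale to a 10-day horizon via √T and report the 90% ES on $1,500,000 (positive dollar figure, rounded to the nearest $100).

$232,800

σ_{10d} = 2.798% × √10 = 8.848%.
ES multiplier = φ(z)/(1−α) = 0.175397/0.1 = 1.754.
ES = 8.848% × 1.754 = 15.519%; on $1,500,000: $232,785.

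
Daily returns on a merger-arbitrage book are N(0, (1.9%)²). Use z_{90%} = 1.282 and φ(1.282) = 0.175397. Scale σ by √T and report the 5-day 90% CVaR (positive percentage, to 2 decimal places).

σ_{5d} = 1.9% × √5 = 4.249%.
ES multiplier = φ(z)/(1−α) = 0.175397/0.1 = 1.754.
ES = 4.249% × 1.754 = 7.453%.

7.45%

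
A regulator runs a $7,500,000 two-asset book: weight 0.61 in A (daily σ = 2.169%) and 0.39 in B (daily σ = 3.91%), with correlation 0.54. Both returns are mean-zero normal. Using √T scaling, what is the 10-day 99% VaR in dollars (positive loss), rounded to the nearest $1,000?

$1,380,000

σ_p = √(0.61²·2.169² + 0.39²·3.91² + 2·0.54·0.61·0.39·2.169·3.91) = 2.501%.
σ_{10d} = 2.501% × √10 = 7.909%.
z(99%) = 2.326.
VaR = 2.326 × 7.909% = 18.396%; on $7,500,000 that is $1,379,700.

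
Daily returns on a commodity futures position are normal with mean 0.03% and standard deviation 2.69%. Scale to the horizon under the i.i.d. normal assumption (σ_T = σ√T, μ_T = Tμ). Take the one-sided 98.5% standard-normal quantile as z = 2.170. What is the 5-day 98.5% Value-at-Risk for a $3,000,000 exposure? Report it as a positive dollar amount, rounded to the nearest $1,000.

$387,000

σ_{5d} = 2.69% × √5 = 6.015%; μ_{5d} = 5 × 0.03% = 0.150%.
VaR = −(0.150%) + 2.170 × 6.015% = 12.903%.
On $3,000,000: 0.12903 × $3,000,000 = $387,090.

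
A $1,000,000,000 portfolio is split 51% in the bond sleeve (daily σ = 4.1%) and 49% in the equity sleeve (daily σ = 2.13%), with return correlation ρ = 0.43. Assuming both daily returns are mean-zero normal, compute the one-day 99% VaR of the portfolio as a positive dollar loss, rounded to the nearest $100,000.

σ_p² = 0.51²·4.1² + 0.49²·2.13² + 2·0.43·0.51·0.49·4.1·2.13 = 7.3384 (%²).
σ_p = √7.3384 = 2.709%.
At 99%, z = 2.326.
VaR = 2.326 × 2.709% = 6.301%; on $1,000,000,000 that is $63,010,000.

$63,000,000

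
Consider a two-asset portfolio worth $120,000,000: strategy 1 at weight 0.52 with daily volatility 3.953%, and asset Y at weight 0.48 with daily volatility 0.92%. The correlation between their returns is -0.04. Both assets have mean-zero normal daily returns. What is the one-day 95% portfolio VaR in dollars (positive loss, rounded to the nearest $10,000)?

$4,120,000

σ_p² = 0.52²·3.953² + 0.48²·0.92² + 2·-0.04·0.52·0.48·3.953·0.92 = 4.3477 (%²).
σ_p = √4.3477 = 2.085%.
At 95%, z = 1.645.
VaR = 1.645 × 2.085% = 3.430%; on $120,000,000 that is $4,116,000.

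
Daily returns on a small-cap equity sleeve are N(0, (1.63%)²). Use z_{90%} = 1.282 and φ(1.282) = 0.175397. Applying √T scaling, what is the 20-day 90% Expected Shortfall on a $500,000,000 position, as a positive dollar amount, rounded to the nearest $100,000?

σ_{20d} = 1.63% × √20 = 7.290%.
ES multiplier = φ(z)/(1−α) = 0.175397/0.1 = 1.754.
ES = 7.290% × 1.754 = 12.787%; on $500,000,000: $63,935,000.

$63,900,000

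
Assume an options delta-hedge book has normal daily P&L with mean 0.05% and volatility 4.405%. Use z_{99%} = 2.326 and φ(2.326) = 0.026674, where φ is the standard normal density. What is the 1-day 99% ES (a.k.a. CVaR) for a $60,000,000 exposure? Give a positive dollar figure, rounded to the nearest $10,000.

$7,020,000

Tail multiplier: φ(z)/(1−α) = 0.026674 / 0.01 = 2.667.
ES = −(0.05%) + 4.405% × 2.667 = 11.698%.
On $60,000,000: 0.11698 × $60,000,000 = $7,018,800.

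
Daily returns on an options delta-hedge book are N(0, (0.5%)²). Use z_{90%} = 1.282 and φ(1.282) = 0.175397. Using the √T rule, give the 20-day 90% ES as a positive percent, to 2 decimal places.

3.92%

σ_{20d} = 0.5% × √20 = 2.236%.
ES multiplier = φ(z)/(1−α) = 0.175397/0.1 = 1.754.
ES = 2.236% × 1.754 = 3.922%.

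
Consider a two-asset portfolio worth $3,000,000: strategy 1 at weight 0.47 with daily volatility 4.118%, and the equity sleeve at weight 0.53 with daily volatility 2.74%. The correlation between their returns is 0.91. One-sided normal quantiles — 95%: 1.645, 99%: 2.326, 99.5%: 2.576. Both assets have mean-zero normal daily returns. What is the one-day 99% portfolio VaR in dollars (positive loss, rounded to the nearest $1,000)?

$231,000

σ_p² = 0.47²·4.118² + 0.53²·2.74² + 2·0.91·0.47·0.53·4.118·2.74 = 10.9703 (%²).
σ_p = √10.9703 = 3.312%.
VaR = 2.326 × 3.312% = 7.704%; on $3,000,000 that is $231,120.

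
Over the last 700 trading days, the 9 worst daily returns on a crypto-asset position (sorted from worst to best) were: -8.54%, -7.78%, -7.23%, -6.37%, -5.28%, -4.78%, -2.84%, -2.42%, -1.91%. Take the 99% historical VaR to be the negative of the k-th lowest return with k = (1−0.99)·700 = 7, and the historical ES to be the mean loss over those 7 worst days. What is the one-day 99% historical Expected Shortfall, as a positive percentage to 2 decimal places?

6.12%

The 7 worst returns sum to -42.82%.
ES = −(-42.82%) / 7 = 6.1171…% ≈ 6.12%.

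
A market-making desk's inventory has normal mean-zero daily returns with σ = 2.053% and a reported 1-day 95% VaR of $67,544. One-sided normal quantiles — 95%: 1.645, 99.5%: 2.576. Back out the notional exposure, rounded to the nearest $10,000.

$2,000,000

VaR as a fraction of value: z·σ = 1.645 × 2.053% = 3.37718%.
Position = $67,544 / 0.0337718 = $2,000,009.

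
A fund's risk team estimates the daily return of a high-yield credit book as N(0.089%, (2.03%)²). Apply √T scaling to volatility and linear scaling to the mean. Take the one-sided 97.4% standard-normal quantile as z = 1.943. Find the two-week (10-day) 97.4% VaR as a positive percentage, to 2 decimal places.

σ_{10d} = 2.03% × √10 = 6.419%; μ_{10d} = 10 × 0.089% = 0.890%.
VaR = −(0.890%) + 1.943 × 6.419% = 11.582%.

11.58%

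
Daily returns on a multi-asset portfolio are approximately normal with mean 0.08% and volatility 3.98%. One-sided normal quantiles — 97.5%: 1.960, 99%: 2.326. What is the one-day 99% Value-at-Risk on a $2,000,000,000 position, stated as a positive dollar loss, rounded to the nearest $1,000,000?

VaR = −μ + z·σ = −(0.08%) + 2.326 × 3.98% = 9.177%.
On $2,000,000,000: 0.09177 × $2,000,000,000 = $183,540,000.

$184,000,000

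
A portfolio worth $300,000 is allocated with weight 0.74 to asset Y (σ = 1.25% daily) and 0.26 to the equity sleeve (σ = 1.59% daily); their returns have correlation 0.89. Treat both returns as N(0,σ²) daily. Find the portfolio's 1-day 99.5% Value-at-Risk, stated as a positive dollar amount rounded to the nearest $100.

σ_p² = 0.74²·1.25² + 0.26²·1.59² + 2·0.89·0.74·0.26·1.25·1.59 = 1.7072 (%²).
σ_p = √1.7072 = 1.307%.
At 99.5%, z = 2.576.
VaR = 2.576 × 1.307% = 3.367%; on $300,000 that is $10,101.

$10,100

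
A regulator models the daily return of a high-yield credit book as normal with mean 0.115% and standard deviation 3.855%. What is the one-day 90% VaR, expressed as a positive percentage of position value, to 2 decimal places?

4.83%

At 90% one-sided, z = 1.282.
VaR = −μ + z·σ = −(0.115%) + 1.282 × 3.855% = 4.827%.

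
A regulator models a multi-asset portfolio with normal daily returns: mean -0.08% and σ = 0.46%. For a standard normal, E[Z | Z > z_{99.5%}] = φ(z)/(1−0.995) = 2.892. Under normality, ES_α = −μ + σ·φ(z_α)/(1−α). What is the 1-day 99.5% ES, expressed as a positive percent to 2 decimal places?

1.41%

ES = −(-0.08%) + 0.46% × 2.892 = 1.410%.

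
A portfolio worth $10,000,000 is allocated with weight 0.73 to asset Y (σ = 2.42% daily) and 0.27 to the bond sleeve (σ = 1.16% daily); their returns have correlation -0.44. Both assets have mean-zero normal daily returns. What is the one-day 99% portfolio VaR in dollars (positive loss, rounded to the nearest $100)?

$384,500

σ_p² = 0.73²·2.42² + 0.27²·1.16² + 2·-0.44·0.73·0.27·2.42·1.16 = 2.7321 (%²).
σ_p = √2.7321 = 1.653%.
At 99%, z = 2.326.
VaR = 2.326 × 1.653% = 3.845%; on $10,000,000 that is $384,500.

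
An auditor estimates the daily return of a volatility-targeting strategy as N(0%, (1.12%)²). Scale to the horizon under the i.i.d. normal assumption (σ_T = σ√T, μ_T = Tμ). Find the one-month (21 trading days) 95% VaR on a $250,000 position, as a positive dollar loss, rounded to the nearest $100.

$21,100

At 95%, z = 1.645.
σ_{21d} = 1.12% × √21 = 5.132%.
VaR = 1.645 × 5.132% = 8.442%.
On $250,000: 0.08442 × $250,000 = $21,105.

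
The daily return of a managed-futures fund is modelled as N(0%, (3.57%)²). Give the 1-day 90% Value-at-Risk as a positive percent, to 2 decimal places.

4.58%

At 90% one-sided, z = 1.282.
VaR = z·σ = 1.282 × 3.57% = 4.577%.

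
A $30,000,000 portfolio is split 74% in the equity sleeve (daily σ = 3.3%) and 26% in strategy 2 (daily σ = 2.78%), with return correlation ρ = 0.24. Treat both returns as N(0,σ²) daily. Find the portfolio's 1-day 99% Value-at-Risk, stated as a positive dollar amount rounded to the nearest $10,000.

σ_p² = 0.74²·3.3² + 0.26²·2.78² + 2·0.24·0.74·0.26·3.3·2.78 = 7.3330 (%²).
σ_p = √7.3330 = 2.708%.
At 99%, z = 2.326.
VaR = 2.326 × 2.708% = 6.299%; on $30,000,000 that is $1,889,700.

$1,890,000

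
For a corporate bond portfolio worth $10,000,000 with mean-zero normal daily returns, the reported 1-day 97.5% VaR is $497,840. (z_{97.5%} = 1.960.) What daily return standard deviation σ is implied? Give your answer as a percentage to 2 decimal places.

2.54%

VaR as a fraction: $497,840 / $10,000,000 = 4.978%.
σ = VaR / z = 4.978% / 1.960 = 2.540%.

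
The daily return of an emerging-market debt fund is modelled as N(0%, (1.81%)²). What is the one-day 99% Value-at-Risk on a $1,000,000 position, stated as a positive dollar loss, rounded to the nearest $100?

$42,100

At 99% one-sided, z = 2.326.
VaR = z·σ = 2.326 × 1.81% = 4.210%.
On $1,000,000: 0.04210 × $1,000,000 = $42,100.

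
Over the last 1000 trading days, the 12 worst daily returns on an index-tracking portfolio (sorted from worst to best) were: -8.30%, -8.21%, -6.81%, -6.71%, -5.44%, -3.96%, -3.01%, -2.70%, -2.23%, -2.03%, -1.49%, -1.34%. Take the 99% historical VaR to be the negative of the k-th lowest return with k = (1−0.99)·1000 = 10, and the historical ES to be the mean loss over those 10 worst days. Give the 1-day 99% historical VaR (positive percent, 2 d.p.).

2.03%

k = 10; the 10th lowest return is -2.03%, so VaR = 2.03%.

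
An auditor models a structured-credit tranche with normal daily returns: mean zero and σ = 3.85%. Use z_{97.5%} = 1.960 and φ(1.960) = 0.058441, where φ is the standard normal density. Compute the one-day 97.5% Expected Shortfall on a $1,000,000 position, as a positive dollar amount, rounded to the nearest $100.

$90,000

Tail multiplier: φ(z)/(1−α) = 0.058441 / 0.025 = 2.338.
ES = 3.85% × 2.338 = 9.001%.
On $1,000,000: 0.09001 × $1,000,000 = $90,010.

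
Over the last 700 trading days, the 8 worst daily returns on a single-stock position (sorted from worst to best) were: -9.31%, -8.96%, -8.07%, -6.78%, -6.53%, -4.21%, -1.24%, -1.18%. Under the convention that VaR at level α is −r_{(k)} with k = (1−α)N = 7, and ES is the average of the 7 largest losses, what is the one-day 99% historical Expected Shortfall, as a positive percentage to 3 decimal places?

6.443%

The 7 worst returns sum to -45.10%.
ES = −(-45.10%) / 7 = 6.4428…% ≈ 6.443%.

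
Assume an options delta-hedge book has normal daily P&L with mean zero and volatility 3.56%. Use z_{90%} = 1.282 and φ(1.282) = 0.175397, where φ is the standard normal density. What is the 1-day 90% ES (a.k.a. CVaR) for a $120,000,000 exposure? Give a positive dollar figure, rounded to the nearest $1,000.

Tail multiplier: φ(z)/(1−α) = 0.175397 / 0.1 = 1.754.
ES = 3.56% × 1.754 = 6.244%.
On $120,000,000: 0.06244 × $120,000,000 = $7,492,800.

$7,493,000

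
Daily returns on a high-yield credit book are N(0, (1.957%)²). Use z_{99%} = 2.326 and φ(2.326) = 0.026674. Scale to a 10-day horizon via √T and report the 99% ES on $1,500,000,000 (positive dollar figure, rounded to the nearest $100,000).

$247,600,000

σ_{10d} = 1.957% × √10 = 6.189%.
ES multiplier = φ(z)/(1−α) = 0.026674/0.01 = 2.667.
ES = 6.189% × 2.667 = 16.506%; on $1,500,000,000: $247,590,000.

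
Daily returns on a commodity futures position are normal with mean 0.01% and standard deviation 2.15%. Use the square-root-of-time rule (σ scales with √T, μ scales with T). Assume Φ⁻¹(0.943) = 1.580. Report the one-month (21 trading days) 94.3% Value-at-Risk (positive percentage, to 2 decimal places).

σ_{21d} = 2.15% × √21 = 9.853%; μ_{21d} = 21 × 0.01% = 0.210%.
VaR = −(0.210%) + 1.580 × 9.853% = 15.358%.

15.36%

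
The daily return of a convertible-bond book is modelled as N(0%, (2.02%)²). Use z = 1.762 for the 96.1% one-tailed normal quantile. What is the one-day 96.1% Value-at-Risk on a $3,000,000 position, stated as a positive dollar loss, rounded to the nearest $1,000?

$107,000

VaR = z·σ = 1.762 × 2.02% = 3.559%.
On $3,000,000: 0.03559 × $3,000,000 = $106,770.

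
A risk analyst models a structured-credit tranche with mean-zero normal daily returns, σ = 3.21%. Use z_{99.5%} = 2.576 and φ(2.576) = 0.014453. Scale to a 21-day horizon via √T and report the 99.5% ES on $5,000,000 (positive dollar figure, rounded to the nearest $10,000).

$2,130,000

σ_{21d} = 3.21% × √21 = 14.710%.
ES multiplier = φ(z)/(1−α) = 0.014453/0.005 = 2.891.
ES = 14.710% × 2.891 = 42.527%; on $5,000,000: $2,126,350.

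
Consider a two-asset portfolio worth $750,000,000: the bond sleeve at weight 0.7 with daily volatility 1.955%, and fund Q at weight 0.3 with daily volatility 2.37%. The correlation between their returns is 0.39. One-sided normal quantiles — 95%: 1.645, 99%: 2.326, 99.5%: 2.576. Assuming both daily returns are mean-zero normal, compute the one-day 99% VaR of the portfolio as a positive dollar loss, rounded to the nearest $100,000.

σ_p² = 0.7²·1.955² + 0.3²·2.37² + 2·0.39·0.7·0.3·1.955·2.37 = 3.1373 (%²).
σ_p = √3.1373 = 1.771%.
VaR = 2.326 × 1.771% = 4.119%; on $750,000,000 that is $30,892,500.

$30,900,000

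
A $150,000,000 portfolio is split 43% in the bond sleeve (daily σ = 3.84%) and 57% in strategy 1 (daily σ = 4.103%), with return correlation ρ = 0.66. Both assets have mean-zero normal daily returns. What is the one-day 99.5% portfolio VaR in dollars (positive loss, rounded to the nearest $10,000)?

σ_p² = 0.43²·3.84² + 0.57²·4.103² + 2·0.66·0.43·0.57·3.84·4.103 = 13.2934 (%²).
σ_p = √13.2934 = 3.646%.
At 99.5%, z = 2.576.
VaR = 2.576 × 3.646% = 9.392%; on $150,000,000 that is $14,088,000.

$14,090,000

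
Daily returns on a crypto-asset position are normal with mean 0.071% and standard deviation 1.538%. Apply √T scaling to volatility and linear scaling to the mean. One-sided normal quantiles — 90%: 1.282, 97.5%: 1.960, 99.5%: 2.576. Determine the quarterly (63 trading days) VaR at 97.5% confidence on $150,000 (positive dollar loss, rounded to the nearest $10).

σ_{63d} = 1.538% × √63 = 12.207%; μ_{63d} = 63 × 0.071% = 4.473%.
VaR = −(4.473%) + 1.960 × 12.207% = 19.453%.
On $150,000: 0.19453 × $150,000 = $29,179.

$29,180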